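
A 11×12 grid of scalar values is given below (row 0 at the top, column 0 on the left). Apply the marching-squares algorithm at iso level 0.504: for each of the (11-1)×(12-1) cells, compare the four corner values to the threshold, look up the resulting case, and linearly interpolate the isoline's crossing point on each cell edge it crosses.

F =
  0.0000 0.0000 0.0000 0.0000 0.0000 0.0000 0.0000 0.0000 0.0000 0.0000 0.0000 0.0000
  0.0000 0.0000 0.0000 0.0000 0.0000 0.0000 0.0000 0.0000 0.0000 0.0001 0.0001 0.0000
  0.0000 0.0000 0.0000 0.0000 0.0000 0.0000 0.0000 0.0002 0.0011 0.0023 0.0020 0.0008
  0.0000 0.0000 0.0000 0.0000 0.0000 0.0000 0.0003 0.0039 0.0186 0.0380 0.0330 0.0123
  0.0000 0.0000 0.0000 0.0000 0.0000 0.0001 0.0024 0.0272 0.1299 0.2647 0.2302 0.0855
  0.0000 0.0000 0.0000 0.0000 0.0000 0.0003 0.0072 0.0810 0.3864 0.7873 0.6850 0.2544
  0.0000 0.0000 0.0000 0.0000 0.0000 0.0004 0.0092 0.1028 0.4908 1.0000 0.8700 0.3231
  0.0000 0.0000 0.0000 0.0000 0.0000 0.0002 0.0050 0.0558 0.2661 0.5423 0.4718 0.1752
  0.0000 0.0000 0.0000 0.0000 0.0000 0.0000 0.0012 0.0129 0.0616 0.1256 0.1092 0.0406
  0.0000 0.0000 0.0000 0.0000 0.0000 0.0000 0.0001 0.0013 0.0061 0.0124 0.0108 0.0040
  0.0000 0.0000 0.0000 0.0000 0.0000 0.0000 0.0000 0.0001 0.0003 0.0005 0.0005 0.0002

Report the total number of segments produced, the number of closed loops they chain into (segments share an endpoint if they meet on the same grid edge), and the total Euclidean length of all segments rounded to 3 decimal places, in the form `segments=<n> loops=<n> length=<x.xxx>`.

segments=10 loops=1 length=8.167

cell (4,8): code 0100 → (4.458,9.000)–(5.000,8.293)
cell (4,9): code 1100 → (4.602,10.000)–(4.458,9.000)
cell (4,10): code 1000 → (5.000,10.420)–(4.602,10.000)
cell (5,8): code 0110 → (5.000,8.293)–(6.000,8.026)
cell (5,10): code 1001 → (6.000,10.669)–(5.000,10.420)
cell (6,8): code 0110 → (6.000,8.026)–(7.000,8.861)
cell (6,9): code 1011 → (7.000,9.543)–(6.919,10.000)
cell (6,10): code 0001 → (6.919,10.000)–(6.000,10.669)
cell (7,8): code 0010 → (7.000,8.861)–(7.092,9.000)
cell (7,9): code 0001 → (7.092,9.000)–(7.000,9.543)
total: 10 segments, chained into 1 closed loop(s), length Σ = 8.166655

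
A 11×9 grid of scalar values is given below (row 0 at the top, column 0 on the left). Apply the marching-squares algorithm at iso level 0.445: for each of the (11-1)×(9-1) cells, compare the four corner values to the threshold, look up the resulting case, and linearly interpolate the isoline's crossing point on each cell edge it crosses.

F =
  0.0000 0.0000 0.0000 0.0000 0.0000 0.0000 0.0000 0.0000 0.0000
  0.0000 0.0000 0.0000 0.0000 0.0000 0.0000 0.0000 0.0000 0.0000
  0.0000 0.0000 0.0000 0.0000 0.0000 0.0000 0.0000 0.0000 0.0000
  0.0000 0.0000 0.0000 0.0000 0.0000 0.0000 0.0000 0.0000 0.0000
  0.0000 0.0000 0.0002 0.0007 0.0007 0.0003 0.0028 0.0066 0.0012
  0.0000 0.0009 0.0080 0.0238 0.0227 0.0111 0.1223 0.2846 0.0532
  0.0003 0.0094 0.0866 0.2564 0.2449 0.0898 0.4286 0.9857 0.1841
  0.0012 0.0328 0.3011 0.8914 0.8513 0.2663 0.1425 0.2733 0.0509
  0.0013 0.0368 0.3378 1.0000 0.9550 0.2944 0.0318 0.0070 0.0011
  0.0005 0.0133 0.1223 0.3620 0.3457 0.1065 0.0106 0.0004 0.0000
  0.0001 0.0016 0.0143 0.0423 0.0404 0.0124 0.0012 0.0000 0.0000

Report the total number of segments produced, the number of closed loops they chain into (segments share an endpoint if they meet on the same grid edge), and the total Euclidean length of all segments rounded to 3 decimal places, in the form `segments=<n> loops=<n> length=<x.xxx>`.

cell (5,6): code 0100 → (5.229,7.000)–(6.000,6.029)
cell (5,7): code 1000 → (6.000,7.675)–(5.229,7.000)
cell (6,2): code 0100 → (6.297,3.000)–(7.000,2.244)
cell (6,3): code 1100 → (6.330,4.000)–(6.297,3.000)
cell (6,4): code 1000 → (7.000,4.695)–(6.330,4.000)
cell (6,6): code 0010 → (6.000,6.029)–(6.759,7.000)
cell (6,7): code 0001 → (6.759,7.000)–(6.000,7.675)
cell (7,2): code 0110 → (7.000,2.244)–(8.000,2.162)
cell (7,4): code 1001 → (8.000,4.772)–(7.000,4.695)
cell (8,2): code 0010 → (8.000,2.162)–(8.870,3.000)
cell (8,3): code 0011 → (8.870,3.000)–(8.837,4.000)
cell (8,4): code 0001 → (8.837,4.000)–(8.000,4.772)
total: 12 segments, chained into 2 closed loop(s), length Σ = 12.863373

segments=12 loops=2 length=12.863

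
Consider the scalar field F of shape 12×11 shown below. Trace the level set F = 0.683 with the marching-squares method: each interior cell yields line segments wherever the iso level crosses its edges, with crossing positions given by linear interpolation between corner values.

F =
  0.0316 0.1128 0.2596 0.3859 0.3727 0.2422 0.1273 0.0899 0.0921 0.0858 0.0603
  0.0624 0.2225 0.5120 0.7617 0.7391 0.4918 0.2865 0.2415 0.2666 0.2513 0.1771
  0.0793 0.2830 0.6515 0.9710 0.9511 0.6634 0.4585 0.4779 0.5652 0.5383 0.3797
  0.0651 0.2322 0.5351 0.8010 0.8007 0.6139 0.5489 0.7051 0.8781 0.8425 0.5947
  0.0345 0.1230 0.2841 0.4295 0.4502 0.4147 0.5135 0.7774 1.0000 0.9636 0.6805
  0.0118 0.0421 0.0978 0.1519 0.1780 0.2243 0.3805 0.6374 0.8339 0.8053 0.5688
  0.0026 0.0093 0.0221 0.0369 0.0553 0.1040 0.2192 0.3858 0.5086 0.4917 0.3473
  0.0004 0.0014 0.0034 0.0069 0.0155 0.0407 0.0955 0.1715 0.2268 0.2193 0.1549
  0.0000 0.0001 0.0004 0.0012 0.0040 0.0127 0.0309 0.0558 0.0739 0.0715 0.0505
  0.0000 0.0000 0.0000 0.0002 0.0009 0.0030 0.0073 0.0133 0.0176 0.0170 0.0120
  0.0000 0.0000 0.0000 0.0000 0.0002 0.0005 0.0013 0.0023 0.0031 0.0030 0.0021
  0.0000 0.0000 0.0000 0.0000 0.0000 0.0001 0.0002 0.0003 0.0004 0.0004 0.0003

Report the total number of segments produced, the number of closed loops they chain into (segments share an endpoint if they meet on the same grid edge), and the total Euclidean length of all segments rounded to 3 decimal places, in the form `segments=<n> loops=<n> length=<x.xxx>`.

cell (0,2): code 0100 → (0.791,3.000)–(1.000,2.685)
cell (0,3): code 1100 → (0.847,4.000)–(0.791,3.000)
cell (0,4): code 1000 → (1.000,4.227)–(0.847,4.000)
cell (1,2): code 0110 → (1.000,2.685)–(2.000,2.099)
cell (1,4): code 1001 → (2.000,4.932)–(1.000,4.227)
cell (2,2): code 0110 → (2.000,2.099)–(3.000,2.556)
cell (2,4): code 1001 → (3.000,4.630)–(2.000,4.932)
cell (2,6): code 0100 → (2.903,7.000)–(3.000,6.859)
cell (2,7): code 1100 → (2.376,8.000)–(2.903,7.000)
cell (2,8): code 1100 → (2.476,9.000)–(2.376,8.000)
cell (2,9): code 1000 → (3.000,9.644)–(2.476,9.000)
cell (3,2): code 0010 → (3.000,2.556)–(3.318,3.000)
cell (3,3): code 0011 → (3.318,3.000)–(3.336,4.000)
cell (3,4): code 0001 → (3.336,4.000)–(3.000,4.630)
cell (3,6): code 0110 → (3.000,6.859)–(4.000,6.642)
cell (3,9): code 1001 → (4.000,9.991)–(3.000,9.644)
cell (4,6): code 0010 → (4.000,6.642)–(4.674,7.000)
cell (4,7): code 0111 → (4.674,7.000)–(5.000,7.232)
cell (4,9): code 1001 → (5.000,9.517)–(4.000,9.991)
cell (5,7): code 0010 → (5.000,7.232)–(5.464,8.000)
cell (5,8): code 0011 → (5.464,8.000)–(5.390,9.000)
cell (5,9): code 0001 → (5.390,9.000)–(5.000,9.517)
total: 22 segments, chained into 2 closed loop(s), length Σ = 18.476627

segments=22 loops=2 length=18.477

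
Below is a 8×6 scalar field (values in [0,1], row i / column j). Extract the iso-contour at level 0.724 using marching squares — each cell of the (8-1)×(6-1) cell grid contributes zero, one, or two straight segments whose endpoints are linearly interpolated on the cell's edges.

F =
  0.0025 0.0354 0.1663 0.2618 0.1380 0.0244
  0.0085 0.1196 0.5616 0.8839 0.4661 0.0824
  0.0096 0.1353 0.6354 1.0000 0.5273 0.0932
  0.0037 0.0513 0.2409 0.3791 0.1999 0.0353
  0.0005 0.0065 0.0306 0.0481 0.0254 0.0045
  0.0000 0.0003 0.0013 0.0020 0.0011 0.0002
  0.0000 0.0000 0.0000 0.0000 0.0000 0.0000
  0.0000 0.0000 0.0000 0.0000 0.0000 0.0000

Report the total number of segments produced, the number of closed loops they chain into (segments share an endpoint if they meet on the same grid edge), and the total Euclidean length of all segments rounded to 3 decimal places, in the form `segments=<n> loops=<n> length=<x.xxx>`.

cell (0,2): code 0100 → (0.743,3.000)–(1.000,2.504)
cell (0,3): code 1000 → (1.000,3.383)–(0.743,3.000)
cell (1,2): code 0110 → (1.000,2.504)–(2.000,2.243)
cell (1,3): code 1001 → (2.000,3.584)–(1.000,3.383)
cell (2,2): code 0010 → (2.000,2.243)–(2.445,3.000)
cell (2,3): code 0001 → (2.445,3.000)–(2.000,3.584)
total: 6 segments, chained into 1 closed loop(s), length Σ = 4.684961

segments=6 loops=1 length=4.685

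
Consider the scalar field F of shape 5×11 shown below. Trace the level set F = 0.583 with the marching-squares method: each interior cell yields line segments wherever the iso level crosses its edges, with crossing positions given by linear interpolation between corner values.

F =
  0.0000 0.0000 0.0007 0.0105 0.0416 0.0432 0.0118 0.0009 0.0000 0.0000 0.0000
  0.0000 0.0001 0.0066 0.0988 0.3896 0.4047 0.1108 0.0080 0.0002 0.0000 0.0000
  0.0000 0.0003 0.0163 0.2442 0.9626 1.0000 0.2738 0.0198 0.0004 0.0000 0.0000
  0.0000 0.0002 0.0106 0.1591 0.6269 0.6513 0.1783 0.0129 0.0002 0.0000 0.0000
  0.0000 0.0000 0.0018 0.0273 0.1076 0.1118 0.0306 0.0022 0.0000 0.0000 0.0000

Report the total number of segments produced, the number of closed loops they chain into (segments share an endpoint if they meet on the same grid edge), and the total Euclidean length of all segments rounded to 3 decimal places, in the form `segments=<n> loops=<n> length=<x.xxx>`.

segments=8 loops=1 length=6.252

cell (1,3): code 0100 → (1.338,4.000)–(2.000,3.472)
cell (1,4): code 1100 → (1.300,5.000)–(1.338,4.000)
cell (1,5): code 1000 → (2.000,5.574)–(1.300,5.000)
cell (2,3): code 0110 → (2.000,3.472)–(3.000,3.906)
cell (2,5): code 1001 → (3.000,5.144)–(2.000,5.574)
cell (3,3): code 0010 → (3.000,3.906)–(3.085,4.000)
cell (3,4): code 0011 → (3.085,4.000)–(3.127,5.000)
cell (3,5): code 0001 → (3.127,5.000)–(3.000,5.144)
total: 8 segments, chained into 1 closed loop(s), length Σ = 6.251910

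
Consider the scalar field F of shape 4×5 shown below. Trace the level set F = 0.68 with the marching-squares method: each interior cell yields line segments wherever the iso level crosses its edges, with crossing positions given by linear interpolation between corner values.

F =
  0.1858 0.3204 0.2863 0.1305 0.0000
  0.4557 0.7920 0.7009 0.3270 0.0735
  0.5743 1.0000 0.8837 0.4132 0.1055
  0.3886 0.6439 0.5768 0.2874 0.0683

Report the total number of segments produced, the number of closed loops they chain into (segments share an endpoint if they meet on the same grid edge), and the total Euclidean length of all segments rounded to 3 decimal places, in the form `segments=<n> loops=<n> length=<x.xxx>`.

cell (0,0): code 0100 → (0.763,1.000)–(1.000,0.667)
cell (0,1): code 1100 → (0.950,2.000)–(0.763,1.000)
cell (0,2): code 1000 → (1.000,2.056)–(0.950,2.000)
cell (1,0): code 0110 → (1.000,0.667)–(2.000,0.248)
cell (1,2): code 1001 → (2.000,2.433)–(1.000,2.056)
cell (2,0): code 0010 → (2.000,0.248)–(2.899,1.000)
cell (2,1): code 0011 → (2.899,1.000)–(2.664,2.000)
cell (2,2): code 0001 → (2.664,2.000)–(2.000,2.433)
total: 8 segments, chained into 1 closed loop(s), length Σ = 6.645728

segments=8 loops=1 length=6.646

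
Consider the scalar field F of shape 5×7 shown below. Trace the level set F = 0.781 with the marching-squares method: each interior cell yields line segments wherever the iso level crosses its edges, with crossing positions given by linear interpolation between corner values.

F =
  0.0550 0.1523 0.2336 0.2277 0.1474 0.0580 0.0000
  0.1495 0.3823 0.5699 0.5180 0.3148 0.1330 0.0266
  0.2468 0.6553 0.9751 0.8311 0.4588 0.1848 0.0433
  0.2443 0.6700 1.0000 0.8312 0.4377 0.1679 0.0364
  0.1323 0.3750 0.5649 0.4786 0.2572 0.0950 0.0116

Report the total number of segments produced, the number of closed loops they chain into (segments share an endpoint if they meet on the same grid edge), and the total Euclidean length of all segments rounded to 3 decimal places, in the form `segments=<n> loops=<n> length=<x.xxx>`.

segments=8 loops=1 length=6.121

cell (1,1): code 0100 → (1.521,2.000)–(2.000,1.393)
cell (1,2): code 1100 → (1.840,3.000)–(1.521,2.000)
cell (1,3): code 1000 → (2.000,3.135)–(1.840,3.000)
cell (2,1): code 0110 → (2.000,1.393)–(3.000,1.336)
cell (2,3): code 1001 → (3.000,3.128)–(2.000,3.135)
cell (3,1): code 0010 → (3.000,1.336)–(3.503,2.000)
cell (3,2): code 0011 → (3.503,2.000)–(3.142,3.000)
cell (3,3): code 0001 → (3.142,3.000)–(3.000,3.128)
total: 8 segments, chained into 1 closed loop(s), length Σ = 6.120799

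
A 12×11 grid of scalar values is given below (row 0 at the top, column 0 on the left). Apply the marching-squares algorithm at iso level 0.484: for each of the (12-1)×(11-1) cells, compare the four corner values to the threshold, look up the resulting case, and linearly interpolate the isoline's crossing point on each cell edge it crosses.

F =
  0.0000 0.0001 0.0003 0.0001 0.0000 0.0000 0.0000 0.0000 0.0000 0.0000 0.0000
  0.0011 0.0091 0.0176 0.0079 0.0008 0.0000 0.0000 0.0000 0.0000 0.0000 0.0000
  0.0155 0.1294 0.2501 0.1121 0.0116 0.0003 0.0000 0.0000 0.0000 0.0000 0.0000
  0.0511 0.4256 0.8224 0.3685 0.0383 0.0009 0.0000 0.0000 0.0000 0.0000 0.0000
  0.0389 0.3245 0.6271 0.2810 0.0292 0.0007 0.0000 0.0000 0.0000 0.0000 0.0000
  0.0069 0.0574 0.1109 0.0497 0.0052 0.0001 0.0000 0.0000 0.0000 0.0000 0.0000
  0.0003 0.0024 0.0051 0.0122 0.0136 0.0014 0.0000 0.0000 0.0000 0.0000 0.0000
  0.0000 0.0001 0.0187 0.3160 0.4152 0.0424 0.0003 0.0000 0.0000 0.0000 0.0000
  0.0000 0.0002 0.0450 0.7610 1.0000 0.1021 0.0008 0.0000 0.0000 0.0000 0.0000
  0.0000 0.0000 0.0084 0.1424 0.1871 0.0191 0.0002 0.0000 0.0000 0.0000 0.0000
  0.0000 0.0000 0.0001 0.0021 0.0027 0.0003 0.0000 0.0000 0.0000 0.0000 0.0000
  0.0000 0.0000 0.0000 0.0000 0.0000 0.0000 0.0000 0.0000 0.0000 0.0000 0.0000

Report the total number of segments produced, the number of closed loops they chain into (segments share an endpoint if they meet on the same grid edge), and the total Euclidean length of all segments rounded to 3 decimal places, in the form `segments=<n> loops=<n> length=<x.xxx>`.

cell (2,1): code 0100 → (2.409,2.000)–(3.000,1.147)
cell (2,2): code 1000 → (3.000,2.746)–(2.409,2.000)
cell (3,1): code 0110 → (3.000,1.147)–(4.000,1.527)
cell (3,2): code 1001 → (4.000,2.413)–(3.000,2.746)
cell (4,1): code 0010 → (4.000,1.527)–(4.277,2.000)
cell (4,2): code 0001 → (4.277,2.000)–(4.000,2.413)
cell (7,2): code 0100 → (7.378,3.000)–(8.000,2.613)
cell (7,3): code 1100 → (7.118,4.000)–(7.378,3.000)
cell (7,4): code 1000 → (8.000,4.575)–(7.118,4.000)
cell (8,2): code 0010 → (8.000,2.613)–(8.448,3.000)
cell (8,3): code 0011 → (8.448,3.000)–(8.635,4.000)
cell (8,4): code 0001 → (8.635,4.000)–(8.000,4.575)
total: 12 segments, chained into 2 closed loop(s), length Σ = 10.443171

segments=12 loops=2 length=10.443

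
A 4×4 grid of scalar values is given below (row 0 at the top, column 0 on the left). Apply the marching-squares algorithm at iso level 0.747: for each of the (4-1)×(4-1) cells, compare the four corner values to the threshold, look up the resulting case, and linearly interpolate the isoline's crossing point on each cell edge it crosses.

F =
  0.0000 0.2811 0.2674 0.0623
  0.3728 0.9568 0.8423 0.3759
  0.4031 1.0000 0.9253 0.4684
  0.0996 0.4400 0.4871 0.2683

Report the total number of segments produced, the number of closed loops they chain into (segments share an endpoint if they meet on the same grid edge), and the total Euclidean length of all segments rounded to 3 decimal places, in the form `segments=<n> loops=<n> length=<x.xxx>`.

segments=8 loops=1 length=5.952

cell (0,0): code 0100 → (0.690,1.000)–(1.000,0.641)
cell (0,1): code 1100 → (0.834,2.000)–(0.690,1.000)
cell (0,2): code 1000 → (1.000,2.204)–(0.834,2.000)
cell (1,0): code 0110 → (1.000,0.641)–(2.000,0.576)
cell (1,2): code 1001 → (2.000,2.390)–(1.000,2.204)
cell (2,0): code 0010 → (2.000,0.576)–(2.452,1.000)
cell (2,1): code 0011 → (2.452,1.000)–(2.407,2.000)
cell (2,2): code 0001 → (2.407,2.000)–(2.000,2.390)
total: 8 segments, chained into 1 closed loop(s), length Σ = 5.951858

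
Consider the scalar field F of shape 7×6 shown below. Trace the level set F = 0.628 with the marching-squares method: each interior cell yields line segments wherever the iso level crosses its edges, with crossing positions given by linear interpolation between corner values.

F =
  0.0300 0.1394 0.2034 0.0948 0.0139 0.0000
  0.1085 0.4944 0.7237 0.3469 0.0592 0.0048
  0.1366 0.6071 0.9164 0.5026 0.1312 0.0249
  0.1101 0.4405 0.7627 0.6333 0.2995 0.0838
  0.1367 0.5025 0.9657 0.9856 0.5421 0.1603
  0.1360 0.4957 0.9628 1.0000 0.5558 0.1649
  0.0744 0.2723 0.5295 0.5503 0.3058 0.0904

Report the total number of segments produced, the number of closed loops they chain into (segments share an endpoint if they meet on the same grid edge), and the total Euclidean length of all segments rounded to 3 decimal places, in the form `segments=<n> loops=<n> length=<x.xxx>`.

segments=14 loops=1 length=12.718

cell (0,1): code 0100 → (0.816,2.000)–(1.000,1.583)
cell (0,2): code 1000 → (1.000,2.254)–(0.816,2.000)
cell (1,1): code 0110 → (1.000,1.583)–(2.000,1.068)
cell (1,2): code 1001 → (2.000,2.697)–(1.000,2.254)
cell (2,1): code 0110 → (2.000,1.068)–(3.000,1.582)
cell (2,2): code 1101 → (2.959,3.000)–(2.000,2.697)
cell (2,3): code 1000 → (3.000,3.016)–(2.959,3.000)
cell (3,1): code 0110 → (3.000,1.582)–(4.000,1.271)
cell (3,3): code 1001 → (4.000,3.806)–(3.000,3.016)
cell (4,1): code 0110 → (4.000,1.271)–(5.000,1.283)
cell (4,3): code 1001 → (5.000,3.837)–(4.000,3.806)
cell (5,1): code 0010 → (5.000,1.283)–(5.773,2.000)
cell (5,2): code 0011 → (5.773,2.000)–(5.827,3.000)
cell (5,3): code 0001 → (5.827,3.000)–(5.000,3.837)
total: 14 segments, chained into 1 closed loop(s), length Σ = 12.717528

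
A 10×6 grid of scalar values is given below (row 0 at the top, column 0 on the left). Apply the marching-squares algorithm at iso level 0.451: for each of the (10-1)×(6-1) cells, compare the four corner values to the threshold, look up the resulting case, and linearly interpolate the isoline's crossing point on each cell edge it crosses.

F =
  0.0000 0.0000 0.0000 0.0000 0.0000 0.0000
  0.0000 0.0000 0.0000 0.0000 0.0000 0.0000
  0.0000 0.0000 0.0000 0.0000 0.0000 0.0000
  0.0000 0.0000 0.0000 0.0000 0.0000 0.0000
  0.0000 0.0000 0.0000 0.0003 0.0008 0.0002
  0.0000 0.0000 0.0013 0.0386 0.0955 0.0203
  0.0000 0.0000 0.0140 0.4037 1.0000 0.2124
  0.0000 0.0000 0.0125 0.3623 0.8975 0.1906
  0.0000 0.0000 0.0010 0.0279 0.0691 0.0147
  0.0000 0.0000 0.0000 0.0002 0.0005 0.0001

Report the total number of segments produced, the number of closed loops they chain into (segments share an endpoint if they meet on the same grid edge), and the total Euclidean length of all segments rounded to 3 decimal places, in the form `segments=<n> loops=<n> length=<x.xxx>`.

cell (5,3): code 0100 → (5.393,4.000)–(6.000,3.079)
cell (5,4): code 1000 → (6.000,4.697)–(5.393,4.000)
cell (6,3): code 0110 → (6.000,3.079)–(7.000,3.166)
cell (6,4): code 1001 → (7.000,4.632)–(6.000,4.697)
cell (7,3): code 0010 → (7.000,3.166)–(7.539,4.000)
cell (7,4): code 0001 → (7.539,4.000)–(7.000,4.632)
total: 6 segments, chained into 1 closed loop(s), length Σ = 5.856468

segments=6 loops=1 length=5.856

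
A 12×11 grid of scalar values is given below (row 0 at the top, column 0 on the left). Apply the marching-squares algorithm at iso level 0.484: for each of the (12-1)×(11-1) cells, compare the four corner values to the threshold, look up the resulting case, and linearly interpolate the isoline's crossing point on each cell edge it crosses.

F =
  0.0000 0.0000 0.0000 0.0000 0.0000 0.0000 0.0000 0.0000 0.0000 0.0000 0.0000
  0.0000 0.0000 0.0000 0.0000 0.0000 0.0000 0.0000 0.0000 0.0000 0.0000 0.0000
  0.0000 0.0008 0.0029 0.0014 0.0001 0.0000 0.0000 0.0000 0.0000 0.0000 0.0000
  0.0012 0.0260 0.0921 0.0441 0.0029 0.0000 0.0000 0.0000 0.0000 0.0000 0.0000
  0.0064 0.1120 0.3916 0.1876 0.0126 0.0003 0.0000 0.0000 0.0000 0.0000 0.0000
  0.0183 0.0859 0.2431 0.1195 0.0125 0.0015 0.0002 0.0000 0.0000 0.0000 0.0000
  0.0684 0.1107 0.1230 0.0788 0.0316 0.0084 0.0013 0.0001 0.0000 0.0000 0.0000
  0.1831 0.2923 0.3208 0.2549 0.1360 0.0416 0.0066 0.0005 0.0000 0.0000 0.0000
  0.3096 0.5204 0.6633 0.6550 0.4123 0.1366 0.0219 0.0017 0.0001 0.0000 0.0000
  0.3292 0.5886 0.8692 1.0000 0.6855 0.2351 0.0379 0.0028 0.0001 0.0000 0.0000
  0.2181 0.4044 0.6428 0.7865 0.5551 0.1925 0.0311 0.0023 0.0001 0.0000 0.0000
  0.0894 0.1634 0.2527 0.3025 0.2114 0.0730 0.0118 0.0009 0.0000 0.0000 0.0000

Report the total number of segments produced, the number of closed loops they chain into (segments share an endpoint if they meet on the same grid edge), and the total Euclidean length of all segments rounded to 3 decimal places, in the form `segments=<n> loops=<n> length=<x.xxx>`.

cell (7,0): code 0100 → (7.840,1.000)–(8.000,0.827)
cell (7,1): code 1100 → (7.476,2.000)–(7.840,1.000)
cell (7,2): code 1100 → (7.573,3.000)–(7.476,2.000)
cell (7,3): code 1000 → (8.000,3.705)–(7.573,3.000)
cell (8,0): code 0110 → (8.000,0.827)–(9.000,0.597)
cell (8,3): code 1101 → (8.262,4.000)–(8.000,3.705)
cell (8,4): code 1000 → (9.000,4.447)–(8.262,4.000)
cell (9,0): code 0010 → (9.000,0.597)–(9.568,1.000)
cell (9,1): code 0111 → (9.568,1.000)–(10.000,1.334)
cell (9,4): code 1001 → (10.000,4.196)–(9.000,4.447)
cell (10,1): code 0010 → (10.000,1.334)–(10.407,2.000)
cell (10,2): code 0011 → (10.407,2.000)–(10.625,3.000)
cell (10,3): code 0011 → (10.625,3.000)–(10.207,4.000)
cell (10,4): code 0001 → (10.207,4.000)–(10.000,4.196)
total: 14 segments, chained into 1 closed loop(s), length Σ = 10.858701

segments=14 loops=1 length=10.859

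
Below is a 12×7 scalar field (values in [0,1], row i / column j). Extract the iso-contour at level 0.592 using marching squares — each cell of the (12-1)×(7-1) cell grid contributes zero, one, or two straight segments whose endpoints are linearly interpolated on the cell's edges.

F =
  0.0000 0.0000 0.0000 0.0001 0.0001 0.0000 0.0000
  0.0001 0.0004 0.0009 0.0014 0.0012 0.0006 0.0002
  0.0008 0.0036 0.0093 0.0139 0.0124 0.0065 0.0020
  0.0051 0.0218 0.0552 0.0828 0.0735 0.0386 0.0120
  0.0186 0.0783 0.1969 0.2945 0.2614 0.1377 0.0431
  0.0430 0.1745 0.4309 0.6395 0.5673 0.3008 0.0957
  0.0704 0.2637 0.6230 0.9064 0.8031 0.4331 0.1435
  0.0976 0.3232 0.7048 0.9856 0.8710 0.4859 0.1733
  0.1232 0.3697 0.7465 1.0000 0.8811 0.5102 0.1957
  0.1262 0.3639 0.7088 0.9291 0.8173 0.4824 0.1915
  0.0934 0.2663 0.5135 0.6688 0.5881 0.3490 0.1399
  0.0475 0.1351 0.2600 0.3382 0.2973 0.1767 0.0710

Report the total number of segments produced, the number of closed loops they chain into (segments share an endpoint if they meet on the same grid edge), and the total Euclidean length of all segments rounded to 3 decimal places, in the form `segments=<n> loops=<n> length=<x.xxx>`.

segments=18 loops=1 length=13.832

cell (4,2): code 0100 → (4.862,3.000)–(5.000,2.772)
cell (4,3): code 1000 → (5.000,3.658)–(4.862,3.000)
cell (5,1): code 0100 → (5.839,2.000)–(6.000,1.914)
cell (5,2): code 1110 → (5.000,2.772)–(5.839,2.000)
cell (5,3): code 1101 → (5.105,4.000)–(5.000,3.658)
cell (5,4): code 1000 → (6.000,4.571)–(5.105,4.000)
cell (6,1): code 0110 → (6.000,1.914)–(7.000,1.704)
cell (6,4): code 1001 → (7.000,4.724)–(6.000,4.571)
cell (7,1): code 0110 → (7.000,1.704)–(8.000,1.590)
cell (7,4): code 1001 → (8.000,4.779)–(7.000,4.724)
cell (8,1): code 0110 → (8.000,1.590)–(9.000,1.661)
cell (8,4): code 1001 → (9.000,4.673)–(8.000,4.779)
cell (9,1): code 0010 → (9.000,1.661)–(9.598,2.000)
cell (9,2): code 0111 → (9.598,2.000)–(10.000,2.505)
cell (9,3): code 1011 → (10.000,3.952)–(9.983,4.000)
cell (9,4): code 0001 → (9.983,4.000)–(9.000,4.673)
cell (10,2): code 0010 → (10.000,2.505)–(10.232,3.000)
cell (10,3): code 0001 → (10.232,3.000)–(10.000,3.952)
total: 18 segments, chained into 1 closed loop(s), length Σ = 13.831836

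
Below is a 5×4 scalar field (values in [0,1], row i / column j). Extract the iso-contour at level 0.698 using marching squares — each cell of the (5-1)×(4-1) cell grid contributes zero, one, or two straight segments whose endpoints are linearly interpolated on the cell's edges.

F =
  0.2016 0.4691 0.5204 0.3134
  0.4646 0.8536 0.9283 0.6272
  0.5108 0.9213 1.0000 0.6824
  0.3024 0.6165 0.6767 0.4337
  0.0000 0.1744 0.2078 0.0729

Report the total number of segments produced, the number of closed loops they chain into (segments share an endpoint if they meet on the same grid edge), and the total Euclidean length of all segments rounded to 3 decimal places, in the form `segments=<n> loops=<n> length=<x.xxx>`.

cell (0,0): code 0100 → (0.595,1.000)–(1.000,0.600)
cell (0,1): code 1100 → (0.435,2.000)–(0.595,1.000)
cell (0,2): code 1000 → (1.000,2.765)–(0.435,2.000)
cell (1,0): code 0110 → (1.000,0.600)–(2.000,0.456)
cell (1,2): code 1001 → (2.000,2.951)–(1.000,2.765)
cell (2,0): code 0010 → (2.000,0.456)–(2.733,1.000)
cell (2,1): code 0011 → (2.733,1.000)–(2.934,2.000)
cell (2,2): code 0001 → (2.934,2.000)–(2.000,2.951)
total: 8 segments, chained into 1 closed loop(s), length Σ = 7.825384

segments=8 loops=1 length=7.825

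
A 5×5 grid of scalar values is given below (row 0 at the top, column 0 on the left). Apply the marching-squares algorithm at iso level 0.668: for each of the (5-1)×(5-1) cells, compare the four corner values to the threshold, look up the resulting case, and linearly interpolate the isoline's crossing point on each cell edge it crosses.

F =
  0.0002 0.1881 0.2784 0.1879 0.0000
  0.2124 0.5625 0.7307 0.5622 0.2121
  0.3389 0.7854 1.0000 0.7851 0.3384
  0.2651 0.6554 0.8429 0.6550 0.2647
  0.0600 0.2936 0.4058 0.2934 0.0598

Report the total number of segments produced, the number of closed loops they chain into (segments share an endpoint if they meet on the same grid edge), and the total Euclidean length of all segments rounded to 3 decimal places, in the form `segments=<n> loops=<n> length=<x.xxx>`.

cell (0,1): code 0100 → (0.861,2.000)–(1.000,1.627)
cell (0,2): code 1000 → (1.000,2.372)–(0.861,2.000)
cell (1,0): code 0100 → (1.473,1.000)–(2.000,0.737)
cell (1,1): code 1110 → (1.000,1.627)–(1.473,1.000)
cell (1,2): code 1101 → (1.475,3.000)–(1.000,2.372)
cell (1,3): code 1000 → (2.000,3.262)–(1.475,3.000)
cell (2,0): code 0010 → (2.000,0.737)–(2.903,1.000)
cell (2,1): code 0111 → (2.903,1.000)–(3.000,1.067)
cell (2,2): code 1011 → (3.000,2.931)–(2.900,3.000)
cell (2,3): code 0001 → (2.900,3.000)–(2.000,3.262)
cell (3,1): code 0010 → (3.000,1.067)–(3.400,2.000)
cell (3,2): code 0001 → (3.400,2.000)–(3.000,2.931)
total: 12 segments, chained into 1 closed loop(s), length Σ = 7.689184

segments=12 loops=1 length=7.689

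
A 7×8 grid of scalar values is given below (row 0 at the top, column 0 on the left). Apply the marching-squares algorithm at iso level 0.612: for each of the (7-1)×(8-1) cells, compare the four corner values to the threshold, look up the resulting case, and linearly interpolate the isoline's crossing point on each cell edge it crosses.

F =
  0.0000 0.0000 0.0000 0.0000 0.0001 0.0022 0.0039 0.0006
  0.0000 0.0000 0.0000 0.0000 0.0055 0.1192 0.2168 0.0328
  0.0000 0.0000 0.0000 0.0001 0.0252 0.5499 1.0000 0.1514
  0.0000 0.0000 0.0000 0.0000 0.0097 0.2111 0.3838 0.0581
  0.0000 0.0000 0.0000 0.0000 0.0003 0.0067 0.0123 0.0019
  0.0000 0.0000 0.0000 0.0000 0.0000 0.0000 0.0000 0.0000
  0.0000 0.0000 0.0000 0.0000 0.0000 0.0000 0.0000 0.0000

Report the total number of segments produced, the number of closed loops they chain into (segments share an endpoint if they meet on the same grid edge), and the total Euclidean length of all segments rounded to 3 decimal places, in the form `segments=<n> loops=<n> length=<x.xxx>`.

cell (1,5): code 0100 → (1.505,6.000)–(2.000,5.138)
cell (1,6): code 1000 → (2.000,6.457)–(1.505,6.000)
cell (2,5): code 0010 → (2.000,5.138)–(2.630,6.000)
cell (2,6): code 0001 → (2.630,6.000)–(2.000,6.457)
total: 4 segments, chained into 1 closed loop(s), length Σ = 3.514063

segments=4 loops=1 length=3.514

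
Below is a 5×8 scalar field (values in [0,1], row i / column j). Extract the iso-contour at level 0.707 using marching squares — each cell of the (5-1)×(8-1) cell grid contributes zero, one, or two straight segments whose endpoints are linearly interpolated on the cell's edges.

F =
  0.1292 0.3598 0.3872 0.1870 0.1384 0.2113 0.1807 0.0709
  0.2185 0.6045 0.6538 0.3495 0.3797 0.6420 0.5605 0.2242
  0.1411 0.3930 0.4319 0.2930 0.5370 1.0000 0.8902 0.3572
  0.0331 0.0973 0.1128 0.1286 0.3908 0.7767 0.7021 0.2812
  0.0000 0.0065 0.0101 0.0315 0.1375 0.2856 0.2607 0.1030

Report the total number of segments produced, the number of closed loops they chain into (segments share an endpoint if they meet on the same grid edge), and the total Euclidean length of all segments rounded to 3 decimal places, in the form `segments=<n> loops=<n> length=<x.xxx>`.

segments=8 loops=1 length=6.098

cell (1,4): code 0100 → (1.182,5.000)–(2.000,4.367)
cell (1,5): code 1100 → (1.444,6.000)–(1.182,5.000)
cell (1,6): code 1000 → (2.000,6.344)–(1.444,6.000)
cell (2,4): code 0110 → (2.000,4.367)–(3.000,4.819)
cell (2,5): code 1011 → (3.000,5.934)–(2.974,6.000)
cell (2,6): code 0001 → (2.974,6.000)–(2.000,6.344)
cell (3,4): code 0010 → (3.000,4.819)–(3.142,5.000)
cell (3,5): code 0001 → (3.142,5.000)–(3.000,5.934)
total: 8 segments, chained into 1 closed loop(s), length Σ = 6.097598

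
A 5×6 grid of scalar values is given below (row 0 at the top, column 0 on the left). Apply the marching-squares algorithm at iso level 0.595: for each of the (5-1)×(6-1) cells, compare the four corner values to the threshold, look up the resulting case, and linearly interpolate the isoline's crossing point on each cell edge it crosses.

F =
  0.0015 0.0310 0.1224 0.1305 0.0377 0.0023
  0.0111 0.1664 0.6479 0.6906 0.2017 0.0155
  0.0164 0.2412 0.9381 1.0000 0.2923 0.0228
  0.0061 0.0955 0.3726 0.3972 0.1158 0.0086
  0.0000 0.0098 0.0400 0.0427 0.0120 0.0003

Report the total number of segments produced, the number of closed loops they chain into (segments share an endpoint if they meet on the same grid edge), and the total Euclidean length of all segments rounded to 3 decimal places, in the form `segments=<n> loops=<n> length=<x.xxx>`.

cell (0,1): code 0100 → (0.899,2.000)–(1.000,1.890)
cell (0,2): code 1100 → (0.829,3.000)–(0.899,2.000)
cell (0,3): code 1000 → (1.000,3.196)–(0.829,3.000)
cell (1,1): code 0110 → (1.000,1.890)–(2.000,1.508)
cell (1,3): code 1001 → (2.000,3.572)–(1.000,3.196)
cell (2,1): code 0010 → (2.000,1.508)–(2.607,2.000)
cell (2,2): code 0011 → (2.607,2.000)–(2.672,3.000)
cell (2,3): code 0001 → (2.672,3.000)–(2.000,3.572)
total: 8 segments, chained into 1 closed loop(s), length Σ = 6.216280

segments=8 loops=1 length=6.216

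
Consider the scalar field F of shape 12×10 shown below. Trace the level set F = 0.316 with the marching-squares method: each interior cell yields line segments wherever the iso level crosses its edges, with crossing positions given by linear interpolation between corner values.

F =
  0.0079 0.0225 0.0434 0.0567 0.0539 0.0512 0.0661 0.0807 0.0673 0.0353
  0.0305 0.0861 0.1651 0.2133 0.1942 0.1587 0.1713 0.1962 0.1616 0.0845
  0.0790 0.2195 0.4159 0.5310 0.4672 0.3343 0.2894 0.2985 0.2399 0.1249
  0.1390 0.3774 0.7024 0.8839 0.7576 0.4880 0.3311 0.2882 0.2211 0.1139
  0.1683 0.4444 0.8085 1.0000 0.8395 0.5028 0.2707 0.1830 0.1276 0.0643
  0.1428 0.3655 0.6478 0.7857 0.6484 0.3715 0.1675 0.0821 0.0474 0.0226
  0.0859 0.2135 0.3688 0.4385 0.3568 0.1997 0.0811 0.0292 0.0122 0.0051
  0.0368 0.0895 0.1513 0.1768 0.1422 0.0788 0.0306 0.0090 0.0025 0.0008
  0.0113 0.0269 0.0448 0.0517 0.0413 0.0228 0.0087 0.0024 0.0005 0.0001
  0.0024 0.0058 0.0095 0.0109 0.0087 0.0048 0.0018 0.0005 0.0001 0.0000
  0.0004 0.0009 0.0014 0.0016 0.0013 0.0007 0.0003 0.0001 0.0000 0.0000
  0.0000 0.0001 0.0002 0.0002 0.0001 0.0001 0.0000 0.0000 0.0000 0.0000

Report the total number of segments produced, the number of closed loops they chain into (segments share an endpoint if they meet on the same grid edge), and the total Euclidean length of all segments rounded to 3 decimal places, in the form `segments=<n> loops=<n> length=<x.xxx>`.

segments=22 loops=1 length=16.791

cell (1,1): code 0100 → (1.602,2.000)–(2.000,1.491)
cell (1,2): code 1100 → (1.323,3.000)–(1.602,2.000)
cell (1,3): code 1100 → (1.446,4.000)–(1.323,3.000)
cell (1,4): code 1100 → (1.896,5.000)–(1.446,4.000)
cell (1,5): code 1000 → (2.000,5.408)–(1.896,5.000)
cell (2,0): code 0100 → (2.611,1.000)–(3.000,0.742)
cell (2,1): code 1110 → (2.000,1.491)–(2.611,1.000)
cell (2,5): code 1101 → (2.638,6.000)–(2.000,5.408)
cell (2,6): code 1000 → (3.000,6.352)–(2.638,6.000)
cell (3,0): code 0110 → (3.000,0.742)–(4.000,0.535)
cell (3,5): code 1011 → (4.000,5.805)–(3.250,6.000)
cell (3,6): code 0001 → (3.250,6.000)–(3.000,6.352)
cell (4,0): code 0110 → (4.000,0.535)–(5.000,0.778)
cell (4,5): code 1001 → (5.000,5.272)–(4.000,5.805)
cell (5,0): code 0010 → (5.000,0.778)–(5.326,1.000)
cell (5,1): code 0111 → (5.326,1.000)–(6.000,1.660)
cell (5,4): code 1011 → (6.000,4.260)–(5.323,5.000)
cell (5,5): code 0001 → (5.323,5.000)–(5.000,5.272)
cell (6,1): code 0010 → (6.000,1.660)–(6.243,2.000)
cell (6,2): code 0011 → (6.243,2.000)–(6.468,3.000)
cell (6,3): code 0011 → (6.468,3.000)–(6.190,4.000)
cell (6,4): code 0001 → (6.190,4.000)–(6.000,4.260)
total: 22 segments, chained into 1 closed loop(s), length Σ = 16.790956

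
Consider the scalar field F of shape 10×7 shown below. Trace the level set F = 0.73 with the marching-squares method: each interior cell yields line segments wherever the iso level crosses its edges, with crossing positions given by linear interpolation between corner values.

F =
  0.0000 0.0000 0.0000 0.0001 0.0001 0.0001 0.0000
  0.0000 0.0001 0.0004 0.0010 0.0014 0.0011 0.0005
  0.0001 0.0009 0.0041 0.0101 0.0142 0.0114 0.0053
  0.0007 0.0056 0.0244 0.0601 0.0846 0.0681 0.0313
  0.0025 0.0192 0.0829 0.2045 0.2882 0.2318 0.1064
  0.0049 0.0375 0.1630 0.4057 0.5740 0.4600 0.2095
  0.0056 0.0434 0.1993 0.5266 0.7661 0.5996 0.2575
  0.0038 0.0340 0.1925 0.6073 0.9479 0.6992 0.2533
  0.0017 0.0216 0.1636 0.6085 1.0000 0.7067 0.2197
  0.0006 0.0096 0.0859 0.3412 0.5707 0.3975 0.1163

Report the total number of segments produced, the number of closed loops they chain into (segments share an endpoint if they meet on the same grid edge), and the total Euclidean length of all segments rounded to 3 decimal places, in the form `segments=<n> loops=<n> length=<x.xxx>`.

cell (5,3): code 0100 → (5.812,4.000)–(6.000,3.849)
cell (5,4): code 1000 → (6.000,4.217)–(5.812,4.000)
cell (6,3): code 0110 → (6.000,3.849)–(7.000,3.360)
cell (6,4): code 1001 → (7.000,4.876)–(6.000,4.217)
cell (7,3): code 0110 → (7.000,3.360)–(8.000,3.310)
cell (7,4): code 1001 → (8.000,4.921)–(7.000,4.876)
cell (8,3): code 0010 → (8.000,3.310)–(8.629,4.000)
cell (8,4): code 0001 → (8.629,4.000)–(8.000,4.921)
total: 8 segments, chained into 1 closed loop(s), length Σ = 6.889287

segments=8 loops=1 length=6.889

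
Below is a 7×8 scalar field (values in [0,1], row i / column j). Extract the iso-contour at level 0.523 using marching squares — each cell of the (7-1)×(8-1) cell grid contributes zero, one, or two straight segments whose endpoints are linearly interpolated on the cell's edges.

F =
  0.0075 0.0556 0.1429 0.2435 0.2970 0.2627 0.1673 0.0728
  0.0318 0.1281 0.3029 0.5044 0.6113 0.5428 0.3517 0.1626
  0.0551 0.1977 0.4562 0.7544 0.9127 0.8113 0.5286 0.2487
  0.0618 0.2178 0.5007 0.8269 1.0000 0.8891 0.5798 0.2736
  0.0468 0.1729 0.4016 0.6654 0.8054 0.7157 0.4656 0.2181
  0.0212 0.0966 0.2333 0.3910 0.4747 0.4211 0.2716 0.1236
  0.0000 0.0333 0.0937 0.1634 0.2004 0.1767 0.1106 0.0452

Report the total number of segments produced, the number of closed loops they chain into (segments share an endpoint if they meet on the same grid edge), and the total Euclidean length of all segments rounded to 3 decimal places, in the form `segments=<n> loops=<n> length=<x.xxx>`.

cell (0,3): code 0100 → (0.719,4.000)–(1.000,3.174)
cell (0,4): code 1100 → (0.929,5.000)–(0.719,4.000)
cell (0,5): code 1000 → (1.000,5.104)–(0.929,5.000)
cell (1,2): code 0100 → (1.074,3.000)–(2.000,2.224)
cell (1,3): code 1110 → (1.000,3.174)–(1.074,3.000)
cell (1,5): code 1101 → (1.968,6.000)–(1.000,5.104)
cell (1,6): code 1000 → (2.000,6.020)–(1.968,6.000)
cell (2,2): code 0110 → (2.000,2.224)–(3.000,2.068)
cell (2,6): code 1001 → (3.000,6.185)–(2.000,6.020)
cell (3,2): code 0110 → (3.000,2.068)–(4.000,2.460)
cell (3,5): code 1011 → (4.000,5.770)–(3.497,6.000)
cell (3,6): code 0001 → (3.497,6.000)–(3.000,6.185)
cell (4,2): code 0010 → (4.000,2.460)–(4.519,3.000)
cell (4,3): code 0011 → (4.519,3.000)–(4.854,4.000)
cell (4,4): code 0011 → (4.854,4.000)–(4.654,5.000)
cell (4,5): code 0001 → (4.654,5.000)–(4.000,5.770)
total: 16 segments, chained into 1 closed loop(s), length Σ = 12.790787

segments=16 loops=1 length=12.791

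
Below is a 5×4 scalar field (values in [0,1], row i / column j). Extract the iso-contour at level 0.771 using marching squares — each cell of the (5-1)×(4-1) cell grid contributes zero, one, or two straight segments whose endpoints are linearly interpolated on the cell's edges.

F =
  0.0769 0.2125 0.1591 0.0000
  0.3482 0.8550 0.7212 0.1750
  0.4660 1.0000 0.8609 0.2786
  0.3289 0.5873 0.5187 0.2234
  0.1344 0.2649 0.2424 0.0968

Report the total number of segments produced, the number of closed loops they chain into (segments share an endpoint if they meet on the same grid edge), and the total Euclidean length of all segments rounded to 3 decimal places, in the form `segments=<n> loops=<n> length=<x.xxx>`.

cell (0,0): code 0100 → (0.869,1.000)–(1.000,0.834)
cell (0,1): code 1000 → (1.000,1.628)–(0.869,1.000)
cell (1,0): code 0110 → (1.000,0.834)–(2.000,0.571)
cell (1,1): code 1101 → (1.356,2.000)–(1.000,1.628)
cell (1,2): code 1000 → (2.000,2.154)–(1.356,2.000)
cell (2,0): code 0010 → (2.000,0.571)–(2.555,1.000)
cell (2,1): code 0011 → (2.555,1.000)–(2.263,2.000)
cell (2,2): code 0001 → (2.263,2.000)–(2.000,2.154)
total: 8 segments, chained into 1 closed loop(s), length Σ = 5.111367

segments=8 loops=1 length=5.111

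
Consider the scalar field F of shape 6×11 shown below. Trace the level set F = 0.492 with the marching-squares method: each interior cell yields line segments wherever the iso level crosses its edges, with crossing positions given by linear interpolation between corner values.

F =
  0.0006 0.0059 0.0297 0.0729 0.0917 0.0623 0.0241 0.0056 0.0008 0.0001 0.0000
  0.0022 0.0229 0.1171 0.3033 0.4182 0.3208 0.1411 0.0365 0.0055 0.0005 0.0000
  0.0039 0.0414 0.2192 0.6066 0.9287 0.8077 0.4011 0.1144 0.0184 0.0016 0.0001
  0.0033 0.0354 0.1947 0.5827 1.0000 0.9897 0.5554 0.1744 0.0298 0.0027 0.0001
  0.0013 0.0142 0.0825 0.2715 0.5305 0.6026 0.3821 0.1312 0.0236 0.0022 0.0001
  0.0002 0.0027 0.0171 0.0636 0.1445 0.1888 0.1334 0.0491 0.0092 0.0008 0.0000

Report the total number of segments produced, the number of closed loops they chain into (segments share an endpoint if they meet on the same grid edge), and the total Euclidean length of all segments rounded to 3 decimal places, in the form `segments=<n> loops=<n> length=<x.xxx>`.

cell (1,2): code 0100 → (1.622,3.000)–(2.000,2.704)
cell (1,3): code 1100 → (1.145,4.000)–(1.622,3.000)
cell (1,4): code 1100 → (1.352,5.000)–(1.145,4.000)
cell (1,5): code 1000 → (2.000,5.776)–(1.352,5.000)
cell (2,2): code 0110 → (2.000,2.704)–(3.000,2.766)
cell (2,5): code 1101 → (2.589,6.000)–(2.000,5.776)
cell (2,6): code 1000 → (3.000,6.166)–(2.589,6.000)
cell (3,2): code 0010 → (3.000,2.766)–(3.291,3.000)
cell (3,3): code 0111 → (3.291,3.000)–(4.000,3.851)
cell (3,5): code 1011 → (4.000,5.502)–(3.366,6.000)
cell (3,6): code 0001 → (3.366,6.000)–(3.000,6.166)
cell (4,3): code 0010 → (4.000,3.851)–(4.100,4.000)
cell (4,4): code 0011 → (4.100,4.000)–(4.267,5.000)
cell (4,5): code 0001 → (4.267,5.000)–(4.000,5.502)
total: 14 segments, chained into 1 closed loop(s), length Σ = 10.147208

segments=14 loops=1 length=10.147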